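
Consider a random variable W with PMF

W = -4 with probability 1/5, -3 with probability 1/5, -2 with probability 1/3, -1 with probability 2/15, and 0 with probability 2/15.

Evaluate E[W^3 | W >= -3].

-10.25

P(W >= -3) = 1/5 + 1/3 + 2/15 + 2/15 = 4/5.
E[W^3 | W >= -3] = [(-27)·1/5 + (-8)·1/3 + (-1)·2/15 + 0·2/15] / (4/5)
 = -41/5 / (4/5)
 = -41/4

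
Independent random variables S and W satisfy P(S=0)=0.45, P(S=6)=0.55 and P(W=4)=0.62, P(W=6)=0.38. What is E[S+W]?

E[S+W] = Σ_s Σ_w (s+w) · P(S=s)P(W=w)
 = 4·0.279 + 6·0.171 + 10·0.341 + 12·0.209
 = 1.116 + 1.026 + 3.41 + 2.508
 = 8.06

8.06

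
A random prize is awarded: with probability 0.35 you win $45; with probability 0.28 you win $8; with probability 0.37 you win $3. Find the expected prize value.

19.1

E[payout] = 45·0.35 + 8·0.28 + 3·0.37
 = 15.75 + 2.24 + 1.11
 = 19.1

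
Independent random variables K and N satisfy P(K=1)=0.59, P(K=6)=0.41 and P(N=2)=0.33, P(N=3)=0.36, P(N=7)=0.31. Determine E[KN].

E[KN] = Σ_k Σ_n kn · P(K=k)P(N=n)
 = 2·0.1947 + 3·0.2124 + 7·0.1829 + 12·0.1353 + 18·0.1476 + 42·0.1271
 = 0.3894 + 0.6372 + 1.2803 + 1.6236 + 2.6568 + 5.3382
 = 11.9255

11.9255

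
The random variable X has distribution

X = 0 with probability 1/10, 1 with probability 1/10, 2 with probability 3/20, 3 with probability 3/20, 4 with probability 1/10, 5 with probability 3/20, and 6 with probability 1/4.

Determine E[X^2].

E[X^2] = Σ x^2·P(X=x)
 = 0·1/10 + 1·1/10 + 4·3/20 + 9·3/20 + 16·1/10 + 25·3/20 + 36·1/4
 = 0 + 1/10 + 3/5 + 27/20 + 8/5 + 15/4 + 9
 = 82/5

16.4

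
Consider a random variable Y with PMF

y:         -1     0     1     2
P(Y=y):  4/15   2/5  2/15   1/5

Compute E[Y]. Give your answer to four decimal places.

0.2667

E[Y] = Σ y·P(Y=y)
 = (-1)·4/15 + 0·2/5 + 1·2/15 + 2·1/5
 = (-4/15) + 0 + 2/15 + 2/5
 = 4/15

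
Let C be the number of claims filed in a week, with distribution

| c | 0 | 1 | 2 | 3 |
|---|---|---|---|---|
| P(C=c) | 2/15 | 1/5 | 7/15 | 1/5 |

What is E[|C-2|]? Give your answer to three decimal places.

0.667

E[|C-2|] = Σ |c-2|·P(C=c)
 = 2·2/15 + 1·1/5 + 0·7/15 + 1·1/5
 = 4/15 + 1/5 + 0 + 1/5
 = 2/3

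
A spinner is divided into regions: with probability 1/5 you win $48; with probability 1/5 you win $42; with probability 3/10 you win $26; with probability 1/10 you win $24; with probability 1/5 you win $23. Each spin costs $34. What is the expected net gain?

E[payout] = 48·1/5 + 42·1/5 + 26·3/10 + 24·1/10 + 23·1/5
 = 48/5 + 42/5 + 39/5 + 12/5 + 23/5
 = 164/5
Net = 164/5 - 34 = -6/5

-1.2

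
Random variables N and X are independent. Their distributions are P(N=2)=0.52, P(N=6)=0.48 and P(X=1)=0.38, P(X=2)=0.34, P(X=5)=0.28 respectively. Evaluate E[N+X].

E[N+X] = Σ_n Σ_x (n+x) · P(N=n)P(X=x)
 = 3·0.1976 + 4·0.1768 + 7·0.1456 + 7·0.1824 + 8·0.1632 + 11·0.1344
 = 0.5928 + 0.7072 + 1.0192 + 1.2768 + 1.3056 + 1.4784
 = 6.38

6.38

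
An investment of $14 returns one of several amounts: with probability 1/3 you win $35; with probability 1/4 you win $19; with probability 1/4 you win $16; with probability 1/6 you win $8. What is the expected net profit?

E[payout] = 35·1/3 + 19·1/4 + 16·1/4 + 8·1/6
 = 35/3 + 19/4 + 4 + 4/3
 = 87/4
Net = 87/4 - 14 = 31/4

7.75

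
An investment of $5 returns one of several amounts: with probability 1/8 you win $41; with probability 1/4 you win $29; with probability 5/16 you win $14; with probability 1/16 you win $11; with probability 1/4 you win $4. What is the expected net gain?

13.4375

E[payout] = 41·1/8 + 29·1/4 + 14·5/16 + 11·1/16 + 4·1/4
 = 41/8 + 29/4 + 35/8 + 11/16 + 1
 = 295/16
Net = 295/16 - 5 = 215/16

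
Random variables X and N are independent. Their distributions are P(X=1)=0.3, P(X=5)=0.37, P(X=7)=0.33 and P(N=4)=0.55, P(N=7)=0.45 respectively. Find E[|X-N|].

E[|X-N|] = Σ_x Σ_n |x-n| · P(X=x)P(N=n)
 = 3·0.165 + 6·0.135 + 1·0.2035 + 2·0.1665 + 3·0.1815 + 0·0.1485
 = 0.495 + 0.81 + 0.2035 + 0.333 + 0.5445 + 0
 = 2.386

2.386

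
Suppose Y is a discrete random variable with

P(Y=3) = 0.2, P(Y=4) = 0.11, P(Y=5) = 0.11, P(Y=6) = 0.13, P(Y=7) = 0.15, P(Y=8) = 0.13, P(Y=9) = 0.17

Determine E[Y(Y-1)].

34.44

E[Y(Y-1)] = Σ y(y-1)·P(Y=y)
 = 6·0.2 + 12·0.11 + 20·0.11 + 30·0.13 + 42·0.15 + 56·0.13 + 72·0.17
 = 1.2 + 1.32 + 2.2 + 3.9 + 6.3 + 7.28 + 12.24
 = 34.44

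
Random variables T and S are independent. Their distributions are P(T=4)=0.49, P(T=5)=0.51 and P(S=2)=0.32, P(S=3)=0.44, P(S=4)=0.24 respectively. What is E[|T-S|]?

1.59

E[|T-S|] = Σ_t Σ_s |t-s| · P(T=t)P(S=s)
 = 2·0.1568 + 1·0.2156 + 0·0.1176 + 3·0.1632 + 2·0.2244 + 1·0.1224
 = 0.3136 + 0.2156 + 0 + 0.4896 + 0.4488 + 0.1224
 = 1.59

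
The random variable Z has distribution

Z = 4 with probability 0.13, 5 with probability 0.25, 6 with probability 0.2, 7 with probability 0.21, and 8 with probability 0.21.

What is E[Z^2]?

39.26

E[Z^2] = Σ z^2·P(Z=z)
 = 16·0.13 + 25·0.25 + 36·0.2 + 49·0.21 + 64·0.21
 = 2.08 + 6.25 + 7.2 + 10.29 + 13.44
 = 39.26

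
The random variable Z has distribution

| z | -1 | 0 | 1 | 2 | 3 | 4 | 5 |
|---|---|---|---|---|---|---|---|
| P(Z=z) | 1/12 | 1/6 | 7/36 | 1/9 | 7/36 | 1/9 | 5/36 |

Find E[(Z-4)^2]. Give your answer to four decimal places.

E[(Z-4)^2] = Σ (z-4)^2·P(Z=z)
 = 25·1/12 + 16·1/6 + 9·7/36 + 4·1/9 + 1·7/36 + 0·1/9 + 1·5/36
 = 25/12 + 8/3 + 7/4 + 4/9 + 7/36 + 0 + 5/36
 = 131/18

7.2778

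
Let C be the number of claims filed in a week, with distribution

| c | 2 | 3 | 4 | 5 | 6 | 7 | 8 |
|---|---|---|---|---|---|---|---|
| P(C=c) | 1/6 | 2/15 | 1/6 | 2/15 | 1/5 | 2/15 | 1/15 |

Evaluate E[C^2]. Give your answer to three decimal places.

E[C^2] = Σ c^2·P(C=c)
 = 4·1/6 + 9·2/15 + 16·1/6 + 25·2/15 + 36·1/5 + 49·2/15 + 64·1/15
 = 2/3 + 6/5 + 8/3 + 10/3 + 36/5 + 98/15 + 64/15
 = 388/15

25.867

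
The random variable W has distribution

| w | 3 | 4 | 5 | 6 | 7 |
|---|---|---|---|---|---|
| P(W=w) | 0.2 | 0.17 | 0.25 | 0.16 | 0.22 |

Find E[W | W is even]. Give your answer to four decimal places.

P(W is even) = 0.17 + 0.16 = 0.33.
E[W | W is even] = [4·0.17 + 6·0.16] / 0.33
 = 1.64 / 0.33
 = 164/33

4.9697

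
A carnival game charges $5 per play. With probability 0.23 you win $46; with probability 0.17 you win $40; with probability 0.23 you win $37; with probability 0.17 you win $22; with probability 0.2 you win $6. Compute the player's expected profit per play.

25.83

E[payout] = 46·0.23 + 40·0.17 + 37·0.23 + 22·0.17 + 6·0.2
 = 10.58 + 6.8 + 8.51 + 3.74 + 1.2
 = 30.83
Net = 30.83 - 5 = 25.83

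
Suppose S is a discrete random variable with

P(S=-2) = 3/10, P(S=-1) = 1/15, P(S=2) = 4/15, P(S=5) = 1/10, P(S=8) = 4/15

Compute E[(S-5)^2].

21.9

E[(S-5)^2] = Σ (s-5)^2·P(S=s)
 = 49·3/10 + 36·1/15 + 9·4/15 + 0·1/10 + 9·4/15
 = 147/10 + 12/5 + 12/5 + 0 + 12/5
 = 219/10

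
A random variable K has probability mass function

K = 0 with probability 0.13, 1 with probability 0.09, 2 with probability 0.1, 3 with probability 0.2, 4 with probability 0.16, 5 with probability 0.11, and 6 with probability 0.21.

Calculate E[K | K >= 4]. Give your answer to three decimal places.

5.104

P(K >= 4) = 0.16 + 0.11 + 0.21 = 0.48.
E[K | K >= 4] = [4·0.16 + 5·0.11 + 6·0.21] / 0.48
 = 2.45 / 0.48
 = 245/48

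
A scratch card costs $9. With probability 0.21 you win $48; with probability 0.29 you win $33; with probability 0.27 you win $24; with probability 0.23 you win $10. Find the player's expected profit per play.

19.43

E[payout] = 48·0.21 + 33·0.29 + 24·0.27 + 10·0.23
 = 10.08 + 9.57 + 6.48 + 2.3
 = 28.43
Net = 28.43 - 9 = 19.43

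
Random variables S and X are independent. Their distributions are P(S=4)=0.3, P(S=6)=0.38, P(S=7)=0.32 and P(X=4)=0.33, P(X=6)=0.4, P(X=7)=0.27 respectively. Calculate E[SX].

32.0892

E[SX] = Σ_s Σ_x sx · P(S=s)P(X=x)
 = 16·0.099 + 24·0.12 + 28·0.081 + 24·0.1254 + 36·0.152 + 42·0.1026 + 28·0.1056 + 42·0.128 + 49·0.0864
 = 1.584 + 2.88 + 2.268 + 3.0096 + 5.472 + 4.3092 + 2.9568 + 5.376 + 4.2336
 = 32.0892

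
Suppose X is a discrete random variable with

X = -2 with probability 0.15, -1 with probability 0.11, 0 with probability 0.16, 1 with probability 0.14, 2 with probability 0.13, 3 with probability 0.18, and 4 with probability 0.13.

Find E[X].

E[X] = Σ x·P(X=x)
 = (-2)·0.15 + (-1)·0.11 + 0·0.16 + 1·0.14 + 2·0.13 + 3·0.18 + 4·0.13
 = (-0.3) + (-0.11) + 0 + 0.14 + 0.26 + 0.54 + 0.52
 = 1.05

1.05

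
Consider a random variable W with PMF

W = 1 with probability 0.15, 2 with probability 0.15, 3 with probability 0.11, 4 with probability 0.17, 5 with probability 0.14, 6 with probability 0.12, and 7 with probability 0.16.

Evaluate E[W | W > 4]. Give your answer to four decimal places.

6.0476

P(W > 4) = 0.14 + 0.12 + 0.16 = 0.42.
E[W | W > 4] = [5·0.14 + 6·0.12 + 7·0.16] / 0.42
 = 2.54 / 0.42
 = 127/21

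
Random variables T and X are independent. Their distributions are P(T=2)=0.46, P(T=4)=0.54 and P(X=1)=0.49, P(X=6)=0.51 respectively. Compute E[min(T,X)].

E[min(T,X)] = Σ_t Σ_x min(t,x) · P(T=t)P(X=x)
 = 1·0.2254 + 2·0.2346 + 1·0.2646 + 4·0.2754
 = 0.2254 + 0.4692 + 0.2646 + 1.1016
 = 2.0608

2.0608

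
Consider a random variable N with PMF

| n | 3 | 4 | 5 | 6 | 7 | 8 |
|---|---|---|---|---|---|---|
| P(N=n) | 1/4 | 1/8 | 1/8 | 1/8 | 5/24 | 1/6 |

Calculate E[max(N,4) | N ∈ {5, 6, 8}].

P(N ∈ {5, 6, 8}) = 1/8 + 1/8 + 1/6 = 5/12.
E[max(N,4) | N ∈ {5, 6, 8}] = [5·1/8 + 6·1/8 + 8·1/6] / (5/12)
 = 65/24 / (5/12)
 = 13/2

6.5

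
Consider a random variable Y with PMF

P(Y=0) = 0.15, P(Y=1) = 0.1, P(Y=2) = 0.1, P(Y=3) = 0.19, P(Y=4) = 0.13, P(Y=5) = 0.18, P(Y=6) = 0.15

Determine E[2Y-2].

E[2Y-2] = Σ (2y-2)·P(Y=y)
 = (-2)·0.15 + 0·0.1 + 2·0.1 + 4·0.19 + 6·0.13 + 8·0.18 + 10·0.15
 = (-0.3) + 0 + 0.2 + 0.76 + 0.78 + 1.44 + 1.5
 = 4.38

4.38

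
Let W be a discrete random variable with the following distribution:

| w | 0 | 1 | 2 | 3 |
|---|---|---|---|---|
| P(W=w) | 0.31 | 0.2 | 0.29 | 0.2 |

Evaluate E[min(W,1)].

E[min(W,1)] = Σ min(w,1)·P(W=w)
 = 0·0.31 + 1·0.2 + 1·0.29 + 1·0.2
 = 0 + 0.2 + 0.29 + 0.2
 = 0.69

0.69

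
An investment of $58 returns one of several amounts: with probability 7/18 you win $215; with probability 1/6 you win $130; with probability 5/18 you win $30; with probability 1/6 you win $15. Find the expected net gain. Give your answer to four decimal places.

E[payout] = 215·7/18 + 130·1/6 + 30·5/18 + 15·1/6
 = 1505/18 + 65/3 + 25/3 + 5/2
 = 1045/9
Net = 1045/9 - 58 = 523/9

58.1111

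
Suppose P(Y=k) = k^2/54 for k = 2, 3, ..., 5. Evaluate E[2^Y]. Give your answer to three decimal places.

21.185

E[2^Y] = Σ 2^y·P(Y=y)
 = 4·2/27 + 8·1/6 + 16·8/27 + 32·25/54
 = 8/27 + 4/3 + 128/27 + 400/27
 = 572/27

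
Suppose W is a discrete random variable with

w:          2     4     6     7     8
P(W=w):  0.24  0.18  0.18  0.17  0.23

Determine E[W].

5.31

E[W] = Σ w·P(W=w)
 = 2·0.24 + 4·0.18 + 6·0.18 + 7·0.17 + 8·0.23
 = 0.48 + 0.72 + 1.08 + 1.19 + 1.84
 = 5.31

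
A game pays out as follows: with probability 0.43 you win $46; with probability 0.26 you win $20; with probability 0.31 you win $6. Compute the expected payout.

E[payout] = 46·0.43 + 20·0.26 + 6·0.31
 = 19.78 + 5.2 + 1.86
 = 26.84

26.84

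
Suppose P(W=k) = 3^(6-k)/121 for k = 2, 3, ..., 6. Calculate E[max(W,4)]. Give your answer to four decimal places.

4.0413

E[max(W,4)] = Σ max(w,4)·P(W=w)
 = 4·81/121 + 4·27/121 + 4·9/121 + 5·3/121 + 6·1/121
 = 324/121 + 108/121 + 36/121 + 15/121 + 6/121
 = 489/121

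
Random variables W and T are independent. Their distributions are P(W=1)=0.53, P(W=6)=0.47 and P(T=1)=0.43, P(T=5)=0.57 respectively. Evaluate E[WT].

10.988

E[WT] = Σ_w Σ_t wt · P(W=w)P(T=t)
 = 1·0.2279 + 5·0.3021 + 6·0.2021 + 30·0.2679
 = 0.2279 + 1.5105 + 1.2126 + 8.037
 = 10.988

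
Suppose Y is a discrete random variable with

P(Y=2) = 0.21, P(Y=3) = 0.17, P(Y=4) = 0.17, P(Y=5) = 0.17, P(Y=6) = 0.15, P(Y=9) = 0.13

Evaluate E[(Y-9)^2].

E[(Y-9)^2] = Σ (y-9)^2·P(Y=y)
 = 49·0.21 + 36·0.17 + 25·0.17 + 16·0.17 + 9·0.15 + 0·0.13
 = 10.29 + 6.12 + 4.25 + 2.72 + 1.35 + 0
 = 24.73

24.73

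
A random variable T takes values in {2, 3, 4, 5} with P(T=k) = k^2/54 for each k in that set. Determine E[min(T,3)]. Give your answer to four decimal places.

E[min(T,3)] = Σ min(t,3)·P(T=t)
 = 2·2/27 + 3·1/6 + 3·8/27 + 3·25/54
 = 4/27 + 1/2 + 8/9 + 25/18
 = 79/27

2.9259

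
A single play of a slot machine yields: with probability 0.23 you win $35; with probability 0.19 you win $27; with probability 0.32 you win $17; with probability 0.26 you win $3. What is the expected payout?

19.4

E[payout] = 35·0.23 + 27·0.19 + 17·0.32 + 3·0.26
 = 8.05 + 5.13 + 5.44 + 0.78
 = 19.4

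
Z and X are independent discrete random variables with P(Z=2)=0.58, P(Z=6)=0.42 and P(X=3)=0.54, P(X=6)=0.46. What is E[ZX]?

E[ZX] = Σ_z Σ_x zx · P(Z=z)P(X=x)
 = 6·0.3132 + 12·0.2668 + 18·0.2268 + 36·0.1932
 = 1.8792 + 3.2016 + 4.0824 + 6.9552
 = 16.1184

16.1184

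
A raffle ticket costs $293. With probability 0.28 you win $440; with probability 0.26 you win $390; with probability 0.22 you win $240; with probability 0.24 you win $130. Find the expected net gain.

15.6

E[payout] = 440·0.28 + 390·0.26 + 240·0.22 + 130·0.24
 = 123.2 + 101.4 + 52.8 + 31.2
 = 308.6
Net = 308.6 - 293 = 15.6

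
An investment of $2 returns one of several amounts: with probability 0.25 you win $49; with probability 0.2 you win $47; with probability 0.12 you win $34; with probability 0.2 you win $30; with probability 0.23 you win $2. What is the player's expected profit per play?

E[payout] = 49·0.25 + 47·0.2 + 34·0.12 + 30·0.2 + 2·0.23
 = 12.25 + 9.4 + 4.08 + 6 + 0.46
 = 32.19
Net = 32.19 - 2 = 30.19

30.19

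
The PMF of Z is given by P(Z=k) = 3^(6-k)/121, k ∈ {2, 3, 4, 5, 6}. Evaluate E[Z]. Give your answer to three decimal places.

E[Z] = Σ z·P(Z=z)
 = 2·81/121 + 3·27/121 + 4·9/121 + 5·3/121 + 6·1/121
 = 162/121 + 81/121 + 36/121 + 15/121 + 6/121
 = 300/121

2.479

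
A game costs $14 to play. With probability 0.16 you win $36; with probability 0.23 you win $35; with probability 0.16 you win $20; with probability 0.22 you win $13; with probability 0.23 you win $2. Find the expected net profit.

E[payout] = 36·0.16 + 35·0.23 + 20·0.16 + 13·0.22 + 2·0.23
 = 5.76 + 8.05 + 3.2 + 2.86 + 0.46
 = 20.33
Net = 20.33 - 14 = 6.33

6.33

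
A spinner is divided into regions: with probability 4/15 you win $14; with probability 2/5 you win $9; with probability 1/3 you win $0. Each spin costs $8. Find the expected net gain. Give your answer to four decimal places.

E[payout] = 14·4/15 + 9·2/5 + 0·1/3
 = 56/15 + 18/5 + 0
 = 22/3
Net = 22/3 - 8 = -2/3

-0.6667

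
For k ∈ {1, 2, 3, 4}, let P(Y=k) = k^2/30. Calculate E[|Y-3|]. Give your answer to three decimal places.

0.733

E[|Y-3|] = Σ |y-3|·P(Y=y)
 = 2·1/30 + 1·2/15 + 0·3/10 + 1·8/15
 = 1/15 + 2/15 + 0 + 8/15
 = 11/15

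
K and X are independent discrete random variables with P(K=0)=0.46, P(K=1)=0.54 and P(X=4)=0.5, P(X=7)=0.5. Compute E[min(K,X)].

E[min(K,X)] = Σ_k Σ_x min(k,x) · P(K=k)P(X=x)
 = 0·0.23 + 0·0.23 + 1·0.27 + 1·0.27
 = 0 + 0 + 0.27 + 0.27
 = 0.54

0.54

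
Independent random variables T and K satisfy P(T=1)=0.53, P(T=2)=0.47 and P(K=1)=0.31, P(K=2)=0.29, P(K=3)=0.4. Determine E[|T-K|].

0.9114

E[|T-K|] = Σ_t Σ_k |t-k| · P(T=t)P(K=k)
 = 0·0.1643 + 1·0.1537 + 2·0.212 + 1·0.1457 + 0·0.1363 + 1·0.188
 = 0 + 0.1537 + 0.424 + 0.1457 + 0 + 0.188
 = 0.9114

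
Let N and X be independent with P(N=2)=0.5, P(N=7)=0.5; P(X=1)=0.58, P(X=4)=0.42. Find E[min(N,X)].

1.84

E[min(N,X)] = Σ_n Σ_x min(n,x) · P(N=n)P(X=x)
 = 1·0.29 + 2·0.21 + 1·0.29 + 4·0.21
 = 0.29 + 0.42 + 0.29 + 0.84
 = 1.84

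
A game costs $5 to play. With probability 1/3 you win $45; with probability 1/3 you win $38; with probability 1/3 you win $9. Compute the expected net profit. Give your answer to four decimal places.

25.6667

E[payout] = 45·1/3 + 38·1/3 + 9·1/3
 = 15 + 38/3 + 3
 = 92/3
Net = 92/3 - 5 = 77/3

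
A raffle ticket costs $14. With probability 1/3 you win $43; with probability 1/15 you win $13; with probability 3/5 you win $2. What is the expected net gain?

2.4

E[payout] = 43·1/3 + 13·1/15 + 2·3/5
 = 43/3 + 13/15 + 6/5
 = 82/5
Net = 82/5 - 14 = 12/5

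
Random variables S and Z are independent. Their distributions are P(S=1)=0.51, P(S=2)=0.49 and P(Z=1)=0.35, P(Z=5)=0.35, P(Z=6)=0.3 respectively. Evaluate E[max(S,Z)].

E[max(S,Z)] = Σ_s Σ_z max(s,z) · P(S=s)P(Z=z)
 = 1·0.1785 + 5·0.1785 + 6·0.153 + 2·0.1715 + 5·0.1715 + 6·0.147
 = 0.1785 + 0.8925 + 0.918 + 0.343 + 0.8575 + 0.882
 = 4.0715

4.0715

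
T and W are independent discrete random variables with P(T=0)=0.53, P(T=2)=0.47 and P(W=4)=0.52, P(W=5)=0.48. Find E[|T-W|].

E[|T-W|] = Σ_t Σ_w |t-w| · P(T=t)P(W=w)
 = 4·0.2756 + 5·0.2544 + 2·0.2444 + 3·0.2256
 = 1.1024 + 1.272 + 0.4888 + 0.6768
 = 3.54

3.54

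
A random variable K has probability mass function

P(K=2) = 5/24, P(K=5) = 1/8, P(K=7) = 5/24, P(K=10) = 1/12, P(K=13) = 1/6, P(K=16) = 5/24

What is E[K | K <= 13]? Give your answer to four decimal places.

P(K <= 13) = 5/24 + 1/8 + 5/24 + 1/12 + 1/6 = 19/24.
E[K | K <= 13] = [2·5/24 + 5·1/8 + 7·5/24 + 10·1/12 + 13·1/6] / (19/24)
 = 11/2 / (19/24)
 = 132/19

6.9474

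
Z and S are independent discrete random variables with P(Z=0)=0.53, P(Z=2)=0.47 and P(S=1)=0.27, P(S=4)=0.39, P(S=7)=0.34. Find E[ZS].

3.9574

E[ZS] = Σ_z Σ_s zs · P(Z=z)P(S=s)
 = 0·0.1431 + 0·0.2067 + 0·0.1802 + 2·0.1269 + 8·0.1833 + 14·0.1598
 = 0 + 0 + 0 + 0.2538 + 1.4664 + 2.2372
 = 3.9574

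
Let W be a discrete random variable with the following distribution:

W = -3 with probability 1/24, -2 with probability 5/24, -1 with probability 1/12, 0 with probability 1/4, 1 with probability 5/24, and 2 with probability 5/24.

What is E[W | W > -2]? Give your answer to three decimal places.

0.722

P(W > -2) = 1/12 + 1/4 + 5/24 + 5/24 = 3/4.
E[W | W > -2] = [(-1)·1/12 + 0·1/4 + 1·5/24 + 2·5/24] / (3/4)
 = 13/24 / (3/4)
 = 13/18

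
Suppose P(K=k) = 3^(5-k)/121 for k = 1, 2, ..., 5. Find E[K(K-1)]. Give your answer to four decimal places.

E[K(K-1)] = Σ k(k-1)·P(K=k)
 = 0·81/121 + 2·27/121 + 6·9/121 + 12·3/121 + 20·1/121
 = 0 + 54/121 + 54/121 + 36/121 + 20/121
 = 164/121

1.3554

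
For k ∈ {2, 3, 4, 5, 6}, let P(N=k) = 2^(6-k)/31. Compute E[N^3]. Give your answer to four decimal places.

34.3871

E[N^3] = Σ n^3·P(N=n)
 = 8·16/31 + 27·8/31 + 64·4/31 + 125·2/31 + 216·1/31
 = 128/31 + 216/31 + 256/31 + 250/31 + 216/31
 = 1066/31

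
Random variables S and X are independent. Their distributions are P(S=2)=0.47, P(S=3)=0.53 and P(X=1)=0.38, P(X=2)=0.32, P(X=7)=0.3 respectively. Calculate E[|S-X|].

2.092

E[|S-X|] = Σ_s Σ_x |s-x| · P(S=s)P(X=x)
 = 1·0.1786 + 0·0.1504 + 5·0.141 + 2·0.2014 + 1·0.1696 + 4·0.159
 = 0.1786 + 0 + 0.705 + 0.4028 + 0.1696 + 0.636
 = 2.092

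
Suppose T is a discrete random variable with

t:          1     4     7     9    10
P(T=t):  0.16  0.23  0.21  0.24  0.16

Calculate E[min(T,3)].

2.68

E[min(T,3)] = Σ min(t,3)·P(T=t)
 = 1·0.16 + 3·0.23 + 3·0.21 + 3·0.24 + 3·0.16
 = 0.16 + 0.69 + 0.63 + 0.72 + 0.48
 = 2.68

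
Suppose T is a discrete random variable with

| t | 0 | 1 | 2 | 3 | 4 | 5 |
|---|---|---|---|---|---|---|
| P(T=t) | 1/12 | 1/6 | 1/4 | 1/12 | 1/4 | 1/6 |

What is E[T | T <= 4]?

2.3

P(T <= 4) = 1/12 + 1/6 + 1/4 + 1/12 + 1/4 = 5/6.
E[T | T <= 4] = [0·1/12 + 1·1/6 + 2·1/4 + 3·1/12 + 4·1/4] / (5/6)
 = 23/12 / (5/6)
 = 23/10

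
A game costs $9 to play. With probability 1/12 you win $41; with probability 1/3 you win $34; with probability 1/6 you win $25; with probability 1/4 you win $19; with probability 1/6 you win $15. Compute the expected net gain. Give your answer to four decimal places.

E[payout] = 41·1/12 + 34·1/3 + 25·1/6 + 19·1/4 + 15·1/6
 = 41/12 + 34/3 + 25/6 + 19/4 + 5/2
 = 157/6
Net = 157/6 - 9 = 103/6

17.1667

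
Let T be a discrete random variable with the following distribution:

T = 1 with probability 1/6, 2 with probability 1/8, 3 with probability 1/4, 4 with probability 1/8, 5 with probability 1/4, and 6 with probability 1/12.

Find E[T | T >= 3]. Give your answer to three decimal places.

4.235

P(T >= 3) = 1/4 + 1/8 + 1/4 + 1/12 = 17/24.
E[T | T >= 3] = [3·1/4 + 4·1/8 + 5·1/4 + 6·1/12] / (17/24)
 = 3 / (17/24)
 = 72/17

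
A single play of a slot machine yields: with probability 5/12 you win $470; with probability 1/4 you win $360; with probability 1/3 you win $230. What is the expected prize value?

E[payout] = 470·5/12 + 360·1/4 + 230·1/3
 = 1175/6 + 90 + 230/3
 = 725/2

362.5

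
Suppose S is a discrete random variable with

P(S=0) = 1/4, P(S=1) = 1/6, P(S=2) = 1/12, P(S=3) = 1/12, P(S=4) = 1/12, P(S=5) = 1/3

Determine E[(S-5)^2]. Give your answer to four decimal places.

E[(S-5)^2] = Σ (s-5)^2·P(S=s)
 = 25·1/4 + 16·1/6 + 9·1/12 + 4·1/12 + 1·1/12 + 0·1/3
 = 25/4 + 8/3 + 3/4 + 1/3 + 1/12 + 0
 = 121/12

10.0833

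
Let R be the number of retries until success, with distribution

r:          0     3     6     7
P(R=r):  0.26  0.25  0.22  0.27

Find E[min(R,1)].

0.74

E[min(R,1)] = Σ min(r,1)·P(R=r)
 = 0·0.26 + 1·0.25 + 1·0.22 + 1·0.27
 = 0 + 0.25 + 0.22 + 0.27
 = 0.74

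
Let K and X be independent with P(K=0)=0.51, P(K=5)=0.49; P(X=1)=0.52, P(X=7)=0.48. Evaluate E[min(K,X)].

1.4308

E[min(K,X)] = Σ_k Σ_x min(k,x) · P(K=k)P(X=x)
 = 0·0.2652 + 0·0.2448 + 1·0.2548 + 5·0.2352
 = 0 + 0 + 0.2548 + 1.176
 = 1.4308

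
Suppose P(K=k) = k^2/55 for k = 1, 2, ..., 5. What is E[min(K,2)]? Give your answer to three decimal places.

E[min(K,2)] = Σ min(k,2)·P(K=k)
 = 1·1/55 + 2·4/55 + 2·9/55 + 2·16/55 + 2·5/11
 = 1/55 + 8/55 + 18/55 + 32/55 + 10/11
 = 109/55

1.982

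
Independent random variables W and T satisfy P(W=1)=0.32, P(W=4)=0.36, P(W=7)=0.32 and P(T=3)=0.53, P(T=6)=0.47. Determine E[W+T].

8.41

E[W+T] = Σ_w Σ_t (w+t) · P(W=w)P(T=t)
 = 4·0.1696 + 7·0.1504 + 7·0.1908 + 10·0.1692 + 10·0.1696 + 13·0.1504
 = 0.6784 + 1.0528 + 1.3356 + 1.692 + 1.696 + 1.9552
 = 8.41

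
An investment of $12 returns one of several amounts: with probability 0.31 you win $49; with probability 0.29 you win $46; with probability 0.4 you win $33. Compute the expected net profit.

E[payout] = 49·0.31 + 46·0.29 + 33·0.4
 = 15.19 + 13.34 + 13.2
 = 41.73
Net = 41.73 - 12 = 29.73

29.73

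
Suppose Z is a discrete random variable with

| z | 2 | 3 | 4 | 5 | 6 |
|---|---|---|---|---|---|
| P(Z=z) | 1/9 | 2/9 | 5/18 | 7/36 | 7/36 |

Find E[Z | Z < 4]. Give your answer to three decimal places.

P(Z < 4) = 1/9 + 2/9 = 1/3.
E[Z | Z < 4] = [2·1/9 + 3·2/9] / (1/3)
 = 8/9 / (1/3)
 = 8/3

2.667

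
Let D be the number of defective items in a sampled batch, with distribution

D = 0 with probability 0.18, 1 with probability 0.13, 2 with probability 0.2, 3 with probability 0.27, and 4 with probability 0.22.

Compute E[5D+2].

E[5D+2] = Σ (5d+2)·P(D=d)
 = 2·0.18 + 7·0.13 + 12·0.2 + 17·0.27 + 22·0.22
 = 0.36 + 0.91 + 2.4 + 4.59 + 4.84
 = 13.1

13.1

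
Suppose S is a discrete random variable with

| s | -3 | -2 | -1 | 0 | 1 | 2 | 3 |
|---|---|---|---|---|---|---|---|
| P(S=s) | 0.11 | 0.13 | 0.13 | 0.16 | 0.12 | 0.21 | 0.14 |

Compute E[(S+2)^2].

8.82

E[(S+2)^2] = Σ (s+2)^2·P(S=s)
 = 1·0.11 + 0·0.13 + 1·0.13 + 4·0.16 + 9·0.12 + 16·0.21 + 25·0.14
 = 0.11 + 0 + 0.13 + 0.64 + 1.08 + 3.36 + 3.5
 = 8.82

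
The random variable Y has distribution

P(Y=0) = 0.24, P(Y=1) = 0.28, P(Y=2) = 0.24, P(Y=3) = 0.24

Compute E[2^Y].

3.68

E[2^Y] = Σ 2^y·P(Y=y)
 = 1·0.24 + 2·0.28 + 4·0.24 + 8·0.24
 = 0.24 + 0.56 + 0.96 + 1.92
 = 3.68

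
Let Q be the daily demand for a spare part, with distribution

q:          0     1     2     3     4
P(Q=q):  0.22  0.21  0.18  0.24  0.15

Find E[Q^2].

5.49

E[Q^2] = Σ q^2·P(Q=q)
 = 0·0.22 + 1·0.21 + 4·0.18 + 9·0.24 + 16·0.15
 = 0 + 0.21 + 0.72 + 2.16 + 2.4
 = 5.49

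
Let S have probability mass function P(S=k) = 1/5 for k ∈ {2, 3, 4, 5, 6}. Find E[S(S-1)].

14

E[S(S-1)] = Σ s(s-1)·P(S=s)
 = 2·1/5 + 6·1/5 + 12·1/5 + 20·1/5 + 30·1/5
 = 2/5 + 6/5 + 12/5 + 4 + 6
 = 14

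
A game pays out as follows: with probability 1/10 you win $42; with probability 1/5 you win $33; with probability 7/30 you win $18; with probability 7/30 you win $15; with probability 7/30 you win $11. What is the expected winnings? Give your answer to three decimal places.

E[payout] = 42·1/10 + 33·1/5 + 18·7/30 + 15·7/30 + 11·7/30
 = 21/5 + 33/5 + 21/5 + 7/2 + 77/30
 = 316/15

21.067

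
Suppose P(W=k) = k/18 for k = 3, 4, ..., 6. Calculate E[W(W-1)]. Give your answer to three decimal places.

E[W(W-1)] = Σ w(w-1)·P(W=w)
 = 6·1/6 + 12·2/9 + 20·5/18 + 30·1/3
 = 1 + 8/3 + 50/9 + 10
 = 173/9

19.222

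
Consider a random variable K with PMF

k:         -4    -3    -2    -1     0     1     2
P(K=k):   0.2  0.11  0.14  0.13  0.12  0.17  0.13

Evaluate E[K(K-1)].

6.68

E[K(K-1)] = Σ k(k-1)·P(K=k)
 = 20·0.2 + 12·0.11 + 6·0.14 + 2·0.13 + 0·0.12 + 0·0.17 + 2·0.13
 = 4 + 1.32 + 0.84 + 0.26 + 0 + 0 + 0.26
 = 6.68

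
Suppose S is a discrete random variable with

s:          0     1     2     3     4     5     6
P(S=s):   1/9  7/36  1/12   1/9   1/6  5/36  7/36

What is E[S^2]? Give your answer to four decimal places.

E[S^2] = Σ s^2·P(S=s)
 = 0·1/9 + 1·7/36 + 4·1/12 + 9·1/9 + 16·1/6 + 25·5/36 + 36·7/36
 = 0 + 7/36 + 1/3 + 1 + 8/3 + 125/36 + 7
 = 44/3

14.6667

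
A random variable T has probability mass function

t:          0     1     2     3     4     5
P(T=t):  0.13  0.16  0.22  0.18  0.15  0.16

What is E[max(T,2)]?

E[max(T,2)] = Σ max(t,2)·P(T=t)
 = 2·0.13 + 2·0.16 + 2·0.22 + 3·0.18 + 4·0.15 + 5·0.16
 = 0.26 + 0.32 + 0.44 + 0.54 + 0.6 + 0.8
 = 2.96

2.96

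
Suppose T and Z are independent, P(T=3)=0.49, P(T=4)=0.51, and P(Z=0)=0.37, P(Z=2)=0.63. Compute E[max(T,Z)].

E[max(T,Z)] = Σ_t Σ_z max(t,z) · P(T=t)P(Z=z)
 = 3·0.1813 + 3·0.3087 + 4·0.1887 + 4·0.3213
 = 0.5439 + 0.9261 + 0.7548 + 1.2852
 = 3.51

3.51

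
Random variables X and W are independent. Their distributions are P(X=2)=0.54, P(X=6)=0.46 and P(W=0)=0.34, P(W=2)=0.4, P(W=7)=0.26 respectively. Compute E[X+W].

E[X+W] = Σ_x Σ_w (x+w) · P(X=x)P(W=w)
 = 2·0.1836 + 4·0.216 + 9·0.1404 + 6·0.1564 + 8·0.184 + 13·0.1196
 = 0.3672 + 0.864 + 1.2636 + 0.9384 + 1.472 + 1.5548
 = 6.46

6.46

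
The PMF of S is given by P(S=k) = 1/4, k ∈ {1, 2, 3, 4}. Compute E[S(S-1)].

E[S(S-1)] = Σ s(s-1)·P(S=s)
 = 0·1/4 + 2·1/4 + 6·1/4 + 12·1/4
 = 0 + 1/2 + 3/2 + 3
 = 5

5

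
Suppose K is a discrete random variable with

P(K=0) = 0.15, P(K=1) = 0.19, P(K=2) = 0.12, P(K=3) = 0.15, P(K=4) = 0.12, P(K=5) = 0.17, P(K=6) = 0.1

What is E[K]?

2.81

E[K] = Σ k·P(K=k)
 = 0·0.15 + 1·0.19 + 2·0.12 + 3·0.15 + 4·0.12 + 5·0.17 + 6·0.1
 = 0 + 0.19 + 0.24 + 0.45 + 0.48 + 0.85 + 0.6
 = 2.81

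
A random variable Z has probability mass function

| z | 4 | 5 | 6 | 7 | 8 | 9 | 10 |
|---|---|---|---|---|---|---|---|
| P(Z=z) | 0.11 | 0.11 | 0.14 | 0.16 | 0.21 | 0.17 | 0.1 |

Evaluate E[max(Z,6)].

7.49

E[max(Z,6)] = Σ max(z,6)·P(Z=z)
 = 6·0.11 + 6·0.11 + 6·0.14 + 7·0.16 + 8·0.21 + 9·0.17 + 10·0.1
 = 0.66 + 0.66 + 0.84 + 1.12 + 1.68 + 1.53 + 1
 = 7.49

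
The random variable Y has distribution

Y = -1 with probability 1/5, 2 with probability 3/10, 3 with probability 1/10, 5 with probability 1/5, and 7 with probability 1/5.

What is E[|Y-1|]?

2.9

E[|Y-1|] = Σ |y-1|·P(Y=y)
 = 2·1/5 + 1·3/10 + 2·1/10 + 4·1/5 + 6·1/5
 = 2/5 + 3/10 + 1/5 + 4/5 + 6/5
 = 29/10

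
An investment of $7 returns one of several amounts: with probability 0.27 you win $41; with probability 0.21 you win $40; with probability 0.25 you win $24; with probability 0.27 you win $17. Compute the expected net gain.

23.06

E[payout] = 41·0.27 + 40·0.21 + 24·0.25 + 17·0.27
 = 11.07 + 8.4 + 6 + 4.59
 = 30.06
Net = 30.06 - 7 = 23.06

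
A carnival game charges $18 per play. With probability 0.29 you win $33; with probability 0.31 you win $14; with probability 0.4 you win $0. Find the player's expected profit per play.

E[payout] = 33·0.29 + 14·0.31 + 0·0.4
 = 9.57 + 4.34 + 0
 = 13.91
Net = 13.91 - 18 = -4.09

-4.09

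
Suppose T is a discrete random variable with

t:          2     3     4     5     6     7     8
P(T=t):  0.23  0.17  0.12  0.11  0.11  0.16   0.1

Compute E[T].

4.58

E[T] = Σ t·P(T=t)
 = 2·0.23 + 3·0.17 + 4·0.12 + 5·0.11 + 6·0.11 + 7·0.16 + 8·0.1
 = 0.46 + 0.51 + 0.48 + 0.55 + 0.66 + 1.12 + 0.8
 = 4.58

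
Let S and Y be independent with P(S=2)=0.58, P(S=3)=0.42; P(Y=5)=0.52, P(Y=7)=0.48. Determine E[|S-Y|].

3.54

E[|S-Y|] = Σ_s Σ_y |s-y| · P(S=s)P(Y=y)
 = 3·0.3016 + 5·0.2784 + 2·0.2184 + 4·0.2016
 = 0.9048 + 1.392 + 0.4368 + 0.8064
 = 3.54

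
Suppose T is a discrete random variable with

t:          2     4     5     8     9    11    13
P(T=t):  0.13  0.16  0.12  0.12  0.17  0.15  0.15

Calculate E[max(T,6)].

E[max(T,6)] = Σ max(t,6)·P(T=t)
 = 6·0.13 + 6·0.16 + 6·0.12 + 8·0.12 + 9·0.17 + 11·0.15 + 13·0.15
 = 0.78 + 0.96 + 0.72 + 0.96 + 1.53 + 1.65 + 1.95
 = 8.55

8.55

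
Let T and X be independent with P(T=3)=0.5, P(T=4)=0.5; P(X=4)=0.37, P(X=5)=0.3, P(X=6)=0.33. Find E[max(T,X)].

E[max(T,X)] = Σ_t Σ_x max(t,x) · P(T=t)P(X=x)
 = 4·0.185 + 5·0.15 + 6·0.165 + 4·0.185 + 5·0.15 + 6·0.165
 = 0.74 + 0.75 + 0.99 + 0.74 + 0.75 + 0.99
 = 4.96

4.96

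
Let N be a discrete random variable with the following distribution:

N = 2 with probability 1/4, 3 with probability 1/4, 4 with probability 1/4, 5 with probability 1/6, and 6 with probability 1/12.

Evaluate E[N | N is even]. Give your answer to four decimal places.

P(N is even) = 1/4 + 1/4 + 1/12 = 7/12.
E[N | N is even] = [2·1/4 + 4·1/4 + 6·1/12] / (7/12)
 = 2 / (7/12)
 = 24/7

3.4286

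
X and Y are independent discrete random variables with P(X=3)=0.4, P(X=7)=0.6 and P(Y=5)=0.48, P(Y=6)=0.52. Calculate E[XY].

E[XY] = Σ_x Σ_y xy · P(X=x)P(Y=y)
 = 15·0.192 + 18·0.208 + 35·0.288 + 42·0.312
 = 2.88 + 3.744 + 10.08 + 13.104
 = 29.808

29.808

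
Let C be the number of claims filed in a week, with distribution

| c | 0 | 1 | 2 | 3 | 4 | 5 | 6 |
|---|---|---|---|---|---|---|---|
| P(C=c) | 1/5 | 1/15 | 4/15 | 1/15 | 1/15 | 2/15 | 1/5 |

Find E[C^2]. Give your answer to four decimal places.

13.3333

E[C^2] = Σ c^2·P(C=c)
 = 0·1/5 + 1·1/15 + 4·4/15 + 9·1/15 + 16·1/15 + 25·2/15 + 36·1/5
 = 0 + 1/15 + 16/15 + 3/5 + 16/15 + 10/3 + 36/5
 = 40/3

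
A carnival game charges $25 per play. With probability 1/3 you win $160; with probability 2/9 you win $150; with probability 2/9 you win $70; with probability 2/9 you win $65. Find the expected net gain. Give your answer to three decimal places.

91.667

E[payout] = 160·1/3 + 150·2/9 + 70·2/9 + 65·2/9
 = 160/3 + 100/3 + 140/9 + 130/9
 = 350/3
Net = 350/3 - 25 = 275/3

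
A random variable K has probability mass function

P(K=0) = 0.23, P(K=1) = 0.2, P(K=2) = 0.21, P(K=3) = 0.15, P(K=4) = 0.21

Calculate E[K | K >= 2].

3

P(K >= 2) = 0.21 + 0.15 + 0.21 = 0.57.
E[K | K >= 2] = [2·0.21 + 3·0.15 + 4·0.21] / 0.57
 = 1.71 / 0.57
 = 3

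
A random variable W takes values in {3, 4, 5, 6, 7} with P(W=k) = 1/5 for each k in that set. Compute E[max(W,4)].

5.2

E[max(W,4)] = Σ max(w,4)·P(W=w)
 = 4·1/5 + 4·1/5 + 5·1/5 + 6·1/5 + 7·1/5
 = 4/5 + 4/5 + 1 + 6/5 + 7/5
 = 26/5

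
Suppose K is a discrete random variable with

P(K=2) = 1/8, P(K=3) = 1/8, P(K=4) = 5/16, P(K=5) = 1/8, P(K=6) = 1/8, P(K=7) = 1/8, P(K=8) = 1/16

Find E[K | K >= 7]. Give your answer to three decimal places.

P(K >= 7) = 1/8 + 1/16 = 3/16.
E[K | K >= 7] = [7·1/8 + 8·1/16] / (3/16)
 = 11/8 / (3/16)
 = 22/3

7.333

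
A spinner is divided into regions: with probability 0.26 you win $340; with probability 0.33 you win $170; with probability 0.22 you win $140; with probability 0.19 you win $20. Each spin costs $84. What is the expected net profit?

95.1

E[payout] = 340·0.26 + 170·0.33 + 140·0.22 + 20·0.19
 = 88.4 + 56.1 + 30.8 + 3.8
 = 179.1
Net = 179.1 - 84 = 95.1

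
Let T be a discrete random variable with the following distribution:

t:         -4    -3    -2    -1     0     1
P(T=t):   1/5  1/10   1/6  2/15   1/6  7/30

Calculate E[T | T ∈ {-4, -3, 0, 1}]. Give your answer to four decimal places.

P(T ∈ {-4, -3, 0, 1}) = 1/5 + 1/10 + 1/6 + 7/30 = 7/10.
E[T | T ∈ {-4, -3, 0, 1}] = [(-4)·1/5 + (-3)·1/10 + 0·1/6 + 1·7/30] / (7/10)
 = -13/15 / (7/10)
 = -26/21

-1.2381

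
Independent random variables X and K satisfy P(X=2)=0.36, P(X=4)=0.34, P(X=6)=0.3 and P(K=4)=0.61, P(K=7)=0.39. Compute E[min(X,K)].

E[min(X,K)] = Σ_x Σ_k min(x,k) · P(X=x)P(K=k)
 = 2·0.2196 + 2·0.1404 + 4·0.2074 + 4·0.1326 + 4·0.183 + 6·0.117
 = 0.4392 + 0.2808 + 0.8296 + 0.5304 + 0.732 + 0.702
 = 3.514

3.514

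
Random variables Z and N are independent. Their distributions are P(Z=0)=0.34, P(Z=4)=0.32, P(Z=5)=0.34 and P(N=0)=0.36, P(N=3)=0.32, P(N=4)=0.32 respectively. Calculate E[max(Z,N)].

3.7416

E[max(Z,N)] = Σ_z Σ_n max(z,n) · P(Z=z)P(N=n)
 = 0·0.1224 + 3·0.1088 + 4·0.1088 + 4·0.1152 + 4·0.1024 + 4·0.1024 + 5·0.1224 + 5·0.1088 + 5·0.1088
 = 0 + 0.3264 + 0.4352 + 0.4608 + 0.4096 + 0.4096 + 0.612 + 0.544 + 0.544
 = 3.7416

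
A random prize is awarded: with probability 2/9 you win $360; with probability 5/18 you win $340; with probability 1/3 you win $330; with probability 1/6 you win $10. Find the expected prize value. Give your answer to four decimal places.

E[payout] = 360·2/9 + 340·5/18 + 330·1/3 + 10·1/6
 = 80 + 850/9 + 110 + 5/3
 = 2575/9

286.1111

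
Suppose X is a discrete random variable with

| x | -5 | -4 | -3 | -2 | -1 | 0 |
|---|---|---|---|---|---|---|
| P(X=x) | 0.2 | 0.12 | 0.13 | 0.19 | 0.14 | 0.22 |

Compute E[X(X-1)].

11.38

E[X(X-1)] = Σ x(x-1)·P(X=x)
 = 30·0.2 + 20·0.12 + 12·0.13 + 6·0.19 + 2·0.14 + 0·0.22
 = 6 + 2.4 + 1.56 + 1.14 + 0.28 + 0
 = 11.38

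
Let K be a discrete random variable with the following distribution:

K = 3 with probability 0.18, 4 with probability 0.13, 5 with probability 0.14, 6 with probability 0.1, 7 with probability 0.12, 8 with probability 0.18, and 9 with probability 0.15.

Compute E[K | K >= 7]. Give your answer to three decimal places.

8.067

P(K >= 7) = 0.12 + 0.18 + 0.15 = 0.45.
E[K | K >= 7] = [7·0.12 + 8·0.18 + 9·0.15] / 0.45
 = 3.63 / 0.45
 = 121/15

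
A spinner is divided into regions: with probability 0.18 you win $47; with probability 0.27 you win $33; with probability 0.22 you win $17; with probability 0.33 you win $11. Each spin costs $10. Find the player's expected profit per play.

14.74

E[payout] = 47·0.18 + 33·0.27 + 17·0.22 + 11·0.33
 = 8.46 + 8.91 + 3.74 + 3.63
 = 24.74
Net = 24.74 - 10 = 14.74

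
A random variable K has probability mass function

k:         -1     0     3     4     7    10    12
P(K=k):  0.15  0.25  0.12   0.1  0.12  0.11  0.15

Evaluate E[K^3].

E[K^3] = Σ k^3·P(K=k)
 = (-1)·0.15 + 0·0.25 + 27·0.12 + 64·0.1 + 343·0.12 + 1000·0.11 + 1728·0.15
 = (-0.15) + 0 + 3.24 + 6.4 + 41.16 + 110 + 259.2
 = 419.85

419.85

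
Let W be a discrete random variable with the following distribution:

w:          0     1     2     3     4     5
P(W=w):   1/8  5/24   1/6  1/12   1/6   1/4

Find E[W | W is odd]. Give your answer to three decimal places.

P(W is odd) = 5/24 + 1/12 + 1/4 = 13/24.
E[W | W is odd] = [1·5/24 + 3·1/12 + 5·1/4] / (13/24)
 = 41/24 / (13/24)
 = 41/13

3.154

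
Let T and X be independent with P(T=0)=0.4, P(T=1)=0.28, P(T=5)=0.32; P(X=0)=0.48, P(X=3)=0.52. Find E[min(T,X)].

0.6448

E[min(T,X)] = Σ_t Σ_x min(t,x) · P(T=t)P(X=x)
 = 0·0.192 + 0·0.208 + 0·0.1344 + 1·0.1456 + 0·0.1536 + 3·0.1664
 = 0 + 0 + 0 + 0.1456 + 0 + 0.4992
 = 0.6448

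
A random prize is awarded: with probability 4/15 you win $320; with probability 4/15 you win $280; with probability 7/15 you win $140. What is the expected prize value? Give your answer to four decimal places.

E[payout] = 320·4/15 + 280·4/15 + 140·7/15
 = 256/3 + 224/3 + 196/3
 = 676/3

225.3333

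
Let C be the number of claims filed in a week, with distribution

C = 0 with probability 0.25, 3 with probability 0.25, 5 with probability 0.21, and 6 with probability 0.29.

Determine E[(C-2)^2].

7.78

E[(C-2)^2] = Σ (c-2)^2·P(C=c)
 = 4·0.25 + 1·0.25 + 9·0.21 + 16·0.29
 = 1 + 0.25 + 1.89 + 4.64
 = 7.78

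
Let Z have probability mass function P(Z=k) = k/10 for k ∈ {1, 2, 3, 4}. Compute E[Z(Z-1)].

7

E[Z(Z-1)] = Σ z(z-1)·P(Z=z)
 = 0·1/10 + 2·1/5 + 6·3/10 + 12·2/5
 = 0 + 2/5 + 9/5 + 24/5
 = 7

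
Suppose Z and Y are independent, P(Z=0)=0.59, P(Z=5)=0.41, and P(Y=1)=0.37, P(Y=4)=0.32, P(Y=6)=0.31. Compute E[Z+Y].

5.56

E[Z+Y] = Σ_z Σ_y (z+y) · P(Z=z)P(Y=y)
 = 1·0.2183 + 4·0.1888 + 6·0.1829 + 6·0.1517 + 9·0.1312 + 11·0.1271
 = 0.2183 + 0.7552 + 1.0974 + 0.9102 + 1.1808 + 1.3981
 = 5.56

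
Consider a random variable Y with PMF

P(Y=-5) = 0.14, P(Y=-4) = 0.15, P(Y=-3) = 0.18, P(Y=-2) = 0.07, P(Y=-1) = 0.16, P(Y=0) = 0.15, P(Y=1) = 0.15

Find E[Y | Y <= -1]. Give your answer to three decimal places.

P(Y <= -1) = 0.14 + 0.15 + 0.18 + 0.07 + 0.16 = 0.7.
E[Y | Y <= -1] = [(-5)·0.14 + (-4)·0.15 + (-3)·0.18 + (-2)·0.07 + (-1)·0.16] / 0.7
 = -2.14 / 0.7
 = -107/35

-3.057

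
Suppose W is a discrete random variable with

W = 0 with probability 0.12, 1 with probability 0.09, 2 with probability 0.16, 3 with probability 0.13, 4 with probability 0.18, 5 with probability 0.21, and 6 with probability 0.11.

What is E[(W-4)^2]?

4.15

E[(W-4)^2] = Σ (w-4)^2·P(W=w)
 = 16·0.12 + 9·0.09 + 4·0.16 + 1·0.13 + 0·0.18 + 1·0.21 + 4·0.11
 = 1.92 + 0.81 + 0.64 + 0.13 + 0 + 0.21 + 0.44
 = 4.15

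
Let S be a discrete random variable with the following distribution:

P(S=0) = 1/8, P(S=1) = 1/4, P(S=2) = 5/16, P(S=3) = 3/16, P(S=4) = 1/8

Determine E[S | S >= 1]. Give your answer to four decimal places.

P(S >= 1) = 1/4 + 5/16 + 3/16 + 1/8 = 7/8.
E[S | S >= 1] = [1·1/4 + 2·5/16 + 3·3/16 + 4·1/8] / (7/8)
 = 31/16 / (7/8)
 = 31/14

2.2143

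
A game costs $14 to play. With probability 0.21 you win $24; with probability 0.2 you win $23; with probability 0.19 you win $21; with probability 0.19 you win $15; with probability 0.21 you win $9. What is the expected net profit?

4.37

E[payout] = 24·0.21 + 23·0.2 + 21·0.19 + 15·0.19 + 9·0.21
 = 5.04 + 4.6 + 3.99 + 2.85 + 1.89
 = 18.37
Net = 18.37 - 14 = 4.37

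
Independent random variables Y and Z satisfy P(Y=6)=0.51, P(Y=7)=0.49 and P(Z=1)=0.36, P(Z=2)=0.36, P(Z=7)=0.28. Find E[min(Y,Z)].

2.8972

E[min(Y,Z)] = Σ_y Σ_z min(y,z) · P(Y=y)P(Z=z)
 = 1·0.1836 + 2·0.1836 + 6·0.1428 + 1·0.1764 + 2·0.1764 + 7·0.1372
 = 0.1836 + 0.3672 + 0.8568 + 0.1764 + 0.3528 + 0.9604
 = 2.8972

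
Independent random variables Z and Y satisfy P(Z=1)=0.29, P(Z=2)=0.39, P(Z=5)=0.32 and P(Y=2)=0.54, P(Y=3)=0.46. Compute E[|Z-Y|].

E[|Z-Y|] = Σ_z Σ_y |z-y| · P(Z=z)P(Y=y)
 = 1·0.1566 + 2·0.1334 + 0·0.2106 + 1·0.1794 + 3·0.1728 + 2·0.1472
 = 0.1566 + 0.2668 + 0 + 0.1794 + 0.5184 + 0.2944
 = 1.4156

1.4156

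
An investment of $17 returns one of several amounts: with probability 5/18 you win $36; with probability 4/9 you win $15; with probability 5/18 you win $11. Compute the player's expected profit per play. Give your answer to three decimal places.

2.722

E[payout] = 36·5/18 + 15·4/9 + 11·5/18
 = 10 + 20/3 + 55/18
 = 355/18
Net = 355/18 - 17 = 49/18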